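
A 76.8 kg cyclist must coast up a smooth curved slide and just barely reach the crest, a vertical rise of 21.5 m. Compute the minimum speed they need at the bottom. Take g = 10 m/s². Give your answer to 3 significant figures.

v = 20.7 m/s

At the top they are momentarily at rest, so all KE converts to PE: ½mv² = mgh
v = √(2gh) = √(2 × 10 × 21.5) = 20.74 m/s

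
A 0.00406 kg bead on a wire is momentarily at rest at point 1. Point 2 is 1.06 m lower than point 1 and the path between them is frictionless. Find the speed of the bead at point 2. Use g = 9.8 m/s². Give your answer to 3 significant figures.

v = 4.56 m/s

Equating total energy at the two states: mgh = ½mv²
The mass cancels from both sides.
v = √(2gh) = √(2 × 9.8 × 1.06) = √20.776 = 4.558 m/s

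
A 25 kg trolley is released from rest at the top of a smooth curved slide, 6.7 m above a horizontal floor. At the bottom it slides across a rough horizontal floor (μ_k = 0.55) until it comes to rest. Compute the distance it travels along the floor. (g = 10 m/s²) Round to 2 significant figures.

Energy at the top = energy at the end + work done against friction:
At rest all PE has been dissipated by friction: mgh = μ_k m g d
d = h/μ_k = 6.7/0.55 = 12.18 m

d = 12 m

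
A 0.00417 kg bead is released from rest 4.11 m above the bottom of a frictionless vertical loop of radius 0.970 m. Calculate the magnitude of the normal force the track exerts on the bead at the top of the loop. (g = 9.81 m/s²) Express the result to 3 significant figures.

N = 0.142 N

Energy from release to top (height 2r): mgh = ½mv_top² + mg(2r)
v_top² = 2g(h − 2r) = 2(9.81)(4.11 − 1.940) = 42.575 m²/s²
At the top, both N and weight point toward the centre: N + mg = mv_top²/r
N = m(v_top²/r − g) = 0.00417(42.575/0.970 − 9.81) = 0.1421 N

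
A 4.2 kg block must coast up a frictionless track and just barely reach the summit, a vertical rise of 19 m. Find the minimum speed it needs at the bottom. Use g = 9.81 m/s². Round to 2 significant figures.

v = 19 m/s

At the top it is momentarily at rest, so all KE converts to PE: ½mv² = mgh
v = √(2gh) = √(2 × 9.81 × 19) = 19.31 m/s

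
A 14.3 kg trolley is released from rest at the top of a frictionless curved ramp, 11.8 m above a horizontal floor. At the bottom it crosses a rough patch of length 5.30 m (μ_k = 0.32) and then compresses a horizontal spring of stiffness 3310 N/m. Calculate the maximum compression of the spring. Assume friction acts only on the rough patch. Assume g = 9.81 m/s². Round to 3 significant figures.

Initial energy: E₁ = mgh = (14.3)(9.81)(11.8) = 1655.3 J
Friction removes W_f = μ_k mg d = (0.32)(14.3)(9.81)(5.30) = 237.9 J
Energy reaching the spring: E = 1655.3 − 237.9 = 1417.4 J
At max compression ½kx² = E ⇒ x = √(2E/k) = √(2 × 1417.4/3310) = 0.9254 m

x = 0.925 m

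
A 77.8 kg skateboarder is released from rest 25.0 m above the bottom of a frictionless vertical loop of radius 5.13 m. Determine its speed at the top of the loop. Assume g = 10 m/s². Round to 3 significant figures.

Energy conservation: mgh = ½mv_top² + mg(2r)
v_top² = 2g(h − 2r) = 2(10)(25.0 − 10.26) = 294.8
v_top = 17.17 m/s

v = 17.2 m/s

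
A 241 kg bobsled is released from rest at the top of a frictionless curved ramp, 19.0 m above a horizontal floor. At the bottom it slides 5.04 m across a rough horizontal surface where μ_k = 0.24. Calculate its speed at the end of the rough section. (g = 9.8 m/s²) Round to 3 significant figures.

Energy at the top = energy at the end + work done against friction:
mgh = ½mv² + μ_k m g d
W_f = μ_k mg d = (0.24)(241)(9.8)(5.04) = 2857 J
½mv² = mgh − W_f = 44874 − 2857 = 42017 J
v = √(2 × 42017/241) = 18.67 m/s

v = 18.7 m/s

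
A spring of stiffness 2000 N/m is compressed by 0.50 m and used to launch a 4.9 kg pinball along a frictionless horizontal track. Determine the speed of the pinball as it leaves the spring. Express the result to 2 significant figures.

v = 10 m/s

The pinball leaves the spring when the spring is at natural length, so ½kx² = ½mv²
v = x√(k/m) = 0.50 × √(2000/4.9) = 10.10 m/s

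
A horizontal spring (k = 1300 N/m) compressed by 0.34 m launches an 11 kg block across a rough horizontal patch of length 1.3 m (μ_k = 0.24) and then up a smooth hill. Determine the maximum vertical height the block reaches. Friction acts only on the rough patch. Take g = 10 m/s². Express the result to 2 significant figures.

Spring energy: E₀ = ½kx² = ½(1300)(0.34)² = 75.140 J
Friction: W_f = μ_k mg d = (0.24)(11)(10)(1.3) = 34.32 J
Energy at base of ramp: E = 75.140 − 34.32 = 40.820 J
At max height all remaining energy is PE: mgh = E ⇒ h = E/(mg) = 40.820/(11 × 10) = 0.3711 m

h = 0.37 m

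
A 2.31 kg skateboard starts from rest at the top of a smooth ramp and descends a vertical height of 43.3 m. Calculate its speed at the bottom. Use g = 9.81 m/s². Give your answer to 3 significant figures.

Equating total energy at the two states: mgh = ½mv²
v = √(2gh) = √(2 × 9.81 × 43.3) = √849.55 = 29.15 m/s

v = 29.1 m/s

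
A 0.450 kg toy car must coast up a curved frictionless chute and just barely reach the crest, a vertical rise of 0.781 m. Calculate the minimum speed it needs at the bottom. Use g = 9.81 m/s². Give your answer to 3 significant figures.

v = 3.91 m/s

At the top it is momentarily at rest, so all KE converts to PE: ½mv² = mgh
v = √(2gh) = √(2 × 9.81 × 0.781) = 3.914 m/s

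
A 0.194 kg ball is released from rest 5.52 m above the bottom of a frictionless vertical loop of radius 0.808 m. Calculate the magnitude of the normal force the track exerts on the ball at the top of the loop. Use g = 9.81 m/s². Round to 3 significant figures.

Energy from release to top (height 2r): mgh = ½mv_top² + mg(2r)
v_top² = 2g(h − 2r) = 2(9.81)(5.52 − 1.616) = 76.596 m²/s²
At the top, both N and weight point toward the centre: N + mg = mv_top²/r
N = m(v_top²/r − g) = 0.194(76.596/0.808 − 9.81) = 16.49 N

N = 16.5 N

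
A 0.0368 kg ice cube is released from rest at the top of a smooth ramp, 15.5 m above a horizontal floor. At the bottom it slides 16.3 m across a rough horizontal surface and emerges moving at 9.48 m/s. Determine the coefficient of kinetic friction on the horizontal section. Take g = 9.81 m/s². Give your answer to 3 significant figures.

μ_k = 0.670

Applying the work–energy principle:
mgh = ½mv² + μ_k m g d
mgh = 5.5956 J; ½mv² = 1.6536 J
W_f = 5.5956 − 1.6536 = 3.942 J
μ_k = W_f/(mg·d) = 3.942/(0.3610 × 16.3) = 0.6699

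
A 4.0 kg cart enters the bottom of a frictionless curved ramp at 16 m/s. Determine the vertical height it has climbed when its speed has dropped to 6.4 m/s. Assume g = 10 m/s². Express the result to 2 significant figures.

Energy balance between the two points: ½mv₁² = ½mv₂² + mgh
h = (v₁² − v₂²)/(2g) = (16² − 6.4²)/(2 × 10) = 10.75 m

h = 11 m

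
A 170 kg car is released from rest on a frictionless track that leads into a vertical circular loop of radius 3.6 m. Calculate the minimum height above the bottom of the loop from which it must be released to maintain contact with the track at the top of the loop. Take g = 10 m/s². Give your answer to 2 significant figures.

h = 9.0 m

At the top, for minimum speed gravity alone supplies the centripetal force: mg = mv_top²/r ⇒ v_top² = gr = 36.00 m²/s²
Energy conservation from release height h to the top (height 2r): mgh = ½mv_top² + mg(2r)
h = v_top²/(2g) + 2r = r/2 + 2r = 5r/2 = 9.000 m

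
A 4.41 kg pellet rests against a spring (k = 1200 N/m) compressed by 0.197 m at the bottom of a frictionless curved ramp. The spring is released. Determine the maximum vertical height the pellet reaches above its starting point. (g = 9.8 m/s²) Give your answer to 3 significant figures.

h = 0.539 m

At maximum height the pellet is at rest, so ½kx² = mgh
h = kx²/(2mg) = (1200)(0.197)²/(2 × 4.41 × 9.8) = 0.5388 m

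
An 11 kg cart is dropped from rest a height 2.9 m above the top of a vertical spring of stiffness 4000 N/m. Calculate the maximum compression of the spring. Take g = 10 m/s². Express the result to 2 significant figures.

Take the reference level at the top of the uncompressed spring. At max compression the cart has fallen H + x and is momentarily at rest:
mg(H + x) = ½kx²
½(4000)x² − (11)(10)x − (11)(10)(2.9) = 0
2000x² − 110.0x − 319.0 = 0
x = [110.0 + √(12100 + 2.5520e+06)]/(2 × 2000) = 0.4278 m

x = 0.43 m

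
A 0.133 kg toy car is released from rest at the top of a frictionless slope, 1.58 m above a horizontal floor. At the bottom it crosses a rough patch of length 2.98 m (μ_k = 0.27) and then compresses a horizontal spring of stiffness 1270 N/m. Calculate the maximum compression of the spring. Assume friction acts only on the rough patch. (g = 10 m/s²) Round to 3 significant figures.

x = 0.0403 m

Initial energy: E₁ = mgh = (0.133)(10)(1.58) = 2.1014 J
Friction removes W_f = μ_k mg d = (0.27)(0.133)(10)(2.98) = 1.070 J
Energy reaching the spring: E = 2.1014 − 1.070 = 1.0313 J
At max compression ½kx² = E ⇒ x = √(2E/k) = √(2 × 1.0313/1270) = 0.04030 m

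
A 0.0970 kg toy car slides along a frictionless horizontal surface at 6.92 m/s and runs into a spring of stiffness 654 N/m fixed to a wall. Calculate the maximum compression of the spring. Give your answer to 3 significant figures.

Conservation of energy between contact and max compression: ½mv² = ½kx²
x = v√(m/k) = 6.92 × √(0.0970/654) = 0.08428 m

x = 0.0843 m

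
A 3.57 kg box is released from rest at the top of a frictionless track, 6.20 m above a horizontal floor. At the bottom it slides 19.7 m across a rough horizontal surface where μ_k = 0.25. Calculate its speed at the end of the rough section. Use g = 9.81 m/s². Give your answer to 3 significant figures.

v = 5.00 m/s

Energy bookkeeping (friction removes W_f = μ_k N d):
mgh = ½mv² + μ_k m g d
W_f = μ_k mg d = (0.25)(3.57)(9.81)(19.7) = 172.5 J
½mv² = mgh − W_f = 217.13 − 172.5 = 44.653 J
v = √(2 × 44.653/3.57) = 5.002 m/s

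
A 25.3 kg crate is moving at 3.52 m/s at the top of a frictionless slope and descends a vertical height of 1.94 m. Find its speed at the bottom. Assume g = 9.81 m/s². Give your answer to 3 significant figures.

Energy conservation between the two points: ½mv₀² + mgh = ½mv²
v² = v₀² + 2gh = (3.52)² + 2(9.81)(1.94) = 50.453
v = √50.453 = 7.103 m/s

v = 7.10 m/s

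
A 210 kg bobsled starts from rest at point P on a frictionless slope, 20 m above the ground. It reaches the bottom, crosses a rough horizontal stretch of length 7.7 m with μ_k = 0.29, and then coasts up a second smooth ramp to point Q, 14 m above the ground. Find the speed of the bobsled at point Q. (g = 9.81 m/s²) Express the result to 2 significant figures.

Energy at P: mgh₁ = (210)(9.81)(20) = 41202 J
Friction loss: W_f = μ_k mg d = 4600 J
At Q: ½mv² + mgh₂ = mgh₁ − W_f
½mv² = 41202 − 4600 − 28841 = 7760.4 J
v = √(2 × 7760.4/210) = 8.597 m/s

v = 8.6 m/s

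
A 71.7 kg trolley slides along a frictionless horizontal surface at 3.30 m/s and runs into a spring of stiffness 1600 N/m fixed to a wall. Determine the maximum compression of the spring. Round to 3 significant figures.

All KE is stored as spring PE at maximum compression: ½mv² = ½kx²
x = v√(m/k) = 3.30 × √(71.7/1600) = 0.6986 m

x = 0.699 m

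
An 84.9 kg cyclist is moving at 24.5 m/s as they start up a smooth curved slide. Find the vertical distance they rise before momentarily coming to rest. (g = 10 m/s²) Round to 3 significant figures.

h = 30.0 m

Setting KE at the bottom equal to PE gained: ½mv² = mgh
h = v²/(2g) = 24.5²/(2 × 10) = 30.01 m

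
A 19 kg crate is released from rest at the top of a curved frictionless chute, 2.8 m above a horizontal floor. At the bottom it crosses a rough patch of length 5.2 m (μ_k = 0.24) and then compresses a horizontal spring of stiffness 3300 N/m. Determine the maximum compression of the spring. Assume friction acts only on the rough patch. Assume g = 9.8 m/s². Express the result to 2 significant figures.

Initial energy: E₁ = mgh = (19)(9.8)(2.8) = 521.36 J
Friction removes W_f = μ_k mg d = (0.24)(19)(9.8)(5.2) = 232.4 J
Energy reaching the spring: E = 521.36 − 232.4 = 288.98 J
At max compression ½kx² = E ⇒ x = √(2E/k) = √(2 × 288.98/3300) = 0.4185 m

x = 0.42 m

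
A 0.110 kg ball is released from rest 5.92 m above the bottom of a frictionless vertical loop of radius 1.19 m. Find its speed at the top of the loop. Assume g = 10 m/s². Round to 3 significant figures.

Energy conservation: mgh = ½mv_top² + mg(2r)
v_top² = 2g(h − 2r) = 2(10)(5.92 − 2.380) = 70.80
v_top = 8.414 m/s

v = 8.41 m/s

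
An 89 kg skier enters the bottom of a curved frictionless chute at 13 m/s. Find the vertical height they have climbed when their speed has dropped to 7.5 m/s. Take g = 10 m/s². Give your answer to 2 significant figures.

Conservation of energy: ½mv₁² = ½mv₂² + mgh
h = (v₁² − v₂²)/(2g) = (13² − 7.5²)/(2 × 10) = 5.638 m

h = 5.6 m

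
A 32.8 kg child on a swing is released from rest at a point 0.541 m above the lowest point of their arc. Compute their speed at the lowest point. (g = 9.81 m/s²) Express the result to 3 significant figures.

Energy conservation between the two points: mgh = ½mv²
v = √(2gh) = √(2 × 9.81 × 0.541) = √10.614 = 3.258 m/s

v = 3.26 m/s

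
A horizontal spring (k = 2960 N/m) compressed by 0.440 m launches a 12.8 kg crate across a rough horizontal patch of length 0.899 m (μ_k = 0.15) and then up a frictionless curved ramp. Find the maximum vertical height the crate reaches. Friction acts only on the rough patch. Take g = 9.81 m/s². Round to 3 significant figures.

h = 2.15 m

Spring energy: E₀ = ½kx² = ½(2960)(0.440)² = 286.53 J
Friction: W_f = μ_k mg d = (0.15)(12.8)(9.81)(0.899) = 16.93 J
Energy at base of ramp: E = 286.53 − 16.93 = 269.60 J
At max height all remaining energy is PE: mgh = E ⇒ h = E/(mg) = 269.60/(12.8 × 9.81) = 2.147 m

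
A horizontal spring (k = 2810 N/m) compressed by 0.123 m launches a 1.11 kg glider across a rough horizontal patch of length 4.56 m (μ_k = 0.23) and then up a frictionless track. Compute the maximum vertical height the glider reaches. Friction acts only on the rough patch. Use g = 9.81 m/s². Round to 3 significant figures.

Spring energy: E₀ = ½kx² = ½(2810)(0.123)² = 21.256 J
Friction: W_f = μ_k mg d = (0.23)(1.11)(9.81)(4.56) = 11.42 J
Energy at base of ramp: E = 21.256 − 11.42 = 9.8358 J
At max height all remaining energy is PE: mgh = E ⇒ h = E/(mg) = 9.8358/(1.11 × 9.81) = 0.9033 m

h = 0.903 m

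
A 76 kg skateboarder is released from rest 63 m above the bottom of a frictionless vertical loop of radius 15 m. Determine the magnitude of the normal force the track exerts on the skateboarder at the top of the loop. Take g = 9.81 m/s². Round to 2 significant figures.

Energy from release to top (height 2r): mgh = ½mv_top² + mg(2r)
v_top² = 2g(h − 2r) = 2(9.81)(63 − 30.00) = 647.46 m²/s²
At the top, both N and weight point toward the centre: N + mg = mv_top²/r
N = m(v_top²/r − g) = 76(647.46/15 − 9.81) = 2535 N

N = 2500 N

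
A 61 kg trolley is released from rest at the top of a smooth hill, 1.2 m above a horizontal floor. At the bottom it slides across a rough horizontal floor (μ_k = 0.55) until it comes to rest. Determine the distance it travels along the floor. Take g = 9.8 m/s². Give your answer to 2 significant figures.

Energy at the top = energy at the end + work done against friction:
At rest all PE has been dissipated by friction: mgh = μ_k m g d
d = h/μ_k = 1.2/0.55 = 2.182 m

d = 2.2 m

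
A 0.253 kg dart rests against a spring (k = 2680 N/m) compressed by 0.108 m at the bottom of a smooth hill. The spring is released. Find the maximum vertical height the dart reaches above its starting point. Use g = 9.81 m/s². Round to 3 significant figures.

All spring PE becomes gravitational PE at the highest point: ½kx² = mgh
h = kx²/(2mg) = (2680)(0.108)²/(2 × 0.253 × 9.81) = 6.297 m

h = 6.30 m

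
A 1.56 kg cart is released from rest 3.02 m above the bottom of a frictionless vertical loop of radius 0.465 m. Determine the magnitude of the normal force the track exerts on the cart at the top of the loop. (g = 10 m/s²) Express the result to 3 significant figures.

N = 125 N

Energy from release to top (height 2r): mgh = ½mv_top² + mg(2r)
v_top² = 2g(h − 2r) = 2(10)(3.02 − 0.9300) = 41.800 m²/s²
At the top, both N and weight point toward the centre: N + mg = mv_top²/r
N = m(v_top²/r − g) = 1.56(41.800/0.465 − 10) = 124.6 N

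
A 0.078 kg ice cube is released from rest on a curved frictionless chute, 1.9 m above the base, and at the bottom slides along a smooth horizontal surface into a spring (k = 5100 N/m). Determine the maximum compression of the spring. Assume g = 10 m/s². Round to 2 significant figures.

x = 0.024 m

Gravitational PE at the top equals spring PE at max compression: mgh = ½kx²
x = √(2mgh/k) = √(2 × 0.078 × 10 × 1.9 / 5100) = 0.02411 m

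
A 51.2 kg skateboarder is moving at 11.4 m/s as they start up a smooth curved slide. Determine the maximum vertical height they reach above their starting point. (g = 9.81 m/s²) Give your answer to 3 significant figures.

Setting KE at the bottom equal to PE gained: ½mv² = mgh
h = v²/(2g) = 11.4²/(2 × 9.81) = 6.624 m

h = 6.62 m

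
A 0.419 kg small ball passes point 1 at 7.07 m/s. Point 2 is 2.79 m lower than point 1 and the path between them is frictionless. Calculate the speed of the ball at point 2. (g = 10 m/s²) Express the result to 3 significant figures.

v = 10.3 m/s

Energy conservation between the two points: ½mv₀² + mgh = ½mv²
v² = v₀² + 2gh = (7.07)² + 2(10)(2.79) = 105.78
v = √105.78 = 10.29 m/s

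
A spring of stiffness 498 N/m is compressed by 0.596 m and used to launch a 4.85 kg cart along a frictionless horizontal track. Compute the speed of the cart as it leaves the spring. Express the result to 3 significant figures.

Conservation of energy: ½kx² = ½mv²
v = x√(k/m) = 0.596 × √(498/4.85) = 6.039 m/s

v = 6.04 m/s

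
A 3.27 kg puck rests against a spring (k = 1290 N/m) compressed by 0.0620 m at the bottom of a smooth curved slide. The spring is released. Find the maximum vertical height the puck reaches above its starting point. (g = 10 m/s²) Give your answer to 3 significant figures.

All spring PE becomes gravitational PE at the highest point: ½kx² = mgh
h = kx²/(2mg) = (1290)(0.0620)²/(2 × 3.27 × 10) = 0.07582 m

h = 0.0758 m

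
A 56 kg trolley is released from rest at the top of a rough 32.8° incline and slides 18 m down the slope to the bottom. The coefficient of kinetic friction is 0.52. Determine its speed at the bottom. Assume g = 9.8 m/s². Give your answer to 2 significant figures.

v = 6.1 m/s

Work–energy: mg(L sinθ) − μ_k(mg cosθ)L = ½mv²
mgh = mgL sinθ = (56)(9.8)(18)sin32.8° = 5351.2 J
W_f = μ_k mg cosθ · L = (0.52)(56)(9.8)cos32.8°·18 = 4318 J
½mv² = 5351.2 − 4318 = 1033.4 J
v = √(2 × 1033.4/56) = 6.075 m/s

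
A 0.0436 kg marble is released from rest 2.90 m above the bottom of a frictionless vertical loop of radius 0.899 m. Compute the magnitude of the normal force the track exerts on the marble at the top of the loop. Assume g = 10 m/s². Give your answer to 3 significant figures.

Energy from release to top (height 2r): mgh = ½mv_top² + mg(2r)
v_top² = 2g(h − 2r) = 2(10)(2.90 − 1.798) = 22.040 m²/s²
At the top, both N and weight point toward the centre: N + mg = mv_top²/r
N = m(v_top²/r − g) = 0.0436(22.040/0.899 − 10) = 0.6329 N

N = 0.633 N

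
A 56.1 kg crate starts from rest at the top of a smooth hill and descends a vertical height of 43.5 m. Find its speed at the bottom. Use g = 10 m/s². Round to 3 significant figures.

v = 29.5 m/s

Energy conservation between the two points: mgh = ½mv²
The mass cancels from both sides.
v = √(2gh) = √(2 × 10 × 43.5) = √870.00 = 29.50 m/s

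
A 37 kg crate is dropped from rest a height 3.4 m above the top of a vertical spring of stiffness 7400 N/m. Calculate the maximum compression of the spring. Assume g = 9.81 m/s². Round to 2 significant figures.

x = 0.63 m

Take the reference level at the top of the uncompressed spring. At max compression the crate has fallen H + x and is momentarily at rest:
mg(H + x) = ½kx²
½(7400)x² − (37)(9.81)x − (37)(9.81)(3.4) = 0
3700x² − 363.0x − 1234 = 0
x = [363.0 + √(131747 + 1.8265e+07)]/(2 × 3700) = 0.6287 m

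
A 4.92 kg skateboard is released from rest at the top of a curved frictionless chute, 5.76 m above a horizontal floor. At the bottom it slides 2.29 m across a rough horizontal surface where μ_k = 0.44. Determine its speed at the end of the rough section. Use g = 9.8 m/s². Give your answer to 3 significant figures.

v = 9.65 m/s

Energy at the top = energy at the end + work done against friction:
mgh = ½mv² + μ_k m g d
W_f = μ_k mg d = (0.44)(4.92)(9.8)(2.29) = 48.58 J
½mv² = mgh − W_f = 277.72 − 48.58 = 229.14 J
v = √(2 × 229.14/4.92) = 9.651 m/s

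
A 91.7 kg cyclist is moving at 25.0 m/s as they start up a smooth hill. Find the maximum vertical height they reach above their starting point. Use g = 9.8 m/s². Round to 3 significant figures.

h = 31.9 m

By energy conservation, ½mv² = mgh
h = v²/(2g) = 25.0²/(2 × 9.8) = 31.89 m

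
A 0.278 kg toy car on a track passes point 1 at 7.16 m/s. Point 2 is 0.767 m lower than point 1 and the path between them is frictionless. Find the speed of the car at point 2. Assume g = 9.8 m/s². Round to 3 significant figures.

Mechanical energy is conserved (no friction): ½mv₀² + mgh = ½mv²
v² = v₀² + 2gh = (7.16)² + 2(9.8)(0.767) = 66.299
v = √66.299 = 8.142 m/s

v = 8.14 m/s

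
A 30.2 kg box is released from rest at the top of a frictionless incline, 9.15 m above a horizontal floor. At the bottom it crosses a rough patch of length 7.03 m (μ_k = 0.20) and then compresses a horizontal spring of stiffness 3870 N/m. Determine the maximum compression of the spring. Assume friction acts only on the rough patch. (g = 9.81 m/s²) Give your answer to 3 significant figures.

Initial energy: E₁ = mgh = (30.2)(9.81)(9.15) = 2710.8 J
Friction removes W_f = μ_k mg d = (0.20)(30.2)(9.81)(7.03) = 416.5 J
Energy reaching the spring: E = 2710.8 − 416.5 = 2294.3 J
At max compression ½kx² = E ⇒ x = √(2E/k) = √(2 × 2294.3/3870) = 1.089 m

x = 1.09 m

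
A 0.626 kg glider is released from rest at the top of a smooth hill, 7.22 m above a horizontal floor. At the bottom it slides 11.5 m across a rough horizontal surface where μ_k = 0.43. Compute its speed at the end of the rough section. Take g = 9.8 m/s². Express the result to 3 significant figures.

v = 6.68 m/s

Applying the work–energy principle:
mgh = ½mv² + μ_k m g d
W_f = μ_k mg d = (0.43)(0.626)(9.8)(11.5) = 30.34 J
½mv² = mgh − W_f = 44.293 − 30.34 = 13.957 J
v = √(2 × 13.957/0.626) = 6.678 m/s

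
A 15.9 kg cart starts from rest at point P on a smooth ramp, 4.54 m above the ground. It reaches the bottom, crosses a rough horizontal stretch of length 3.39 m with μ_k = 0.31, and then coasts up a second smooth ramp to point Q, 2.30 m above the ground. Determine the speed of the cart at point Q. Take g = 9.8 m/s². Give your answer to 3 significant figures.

v = 4.83 m/s

Energy at P: mgh₁ = (15.9)(9.8)(4.54) = 707.42 J
Friction loss: W_f = μ_k mg d = 163.8 J
At Q: ½mv² + mgh₂ = mgh₁ − W_f
½mv² = 707.42 − 163.8 − 358.39 = 185.29 J
v = √(2 × 185.29/15.9) = 4.828 m/s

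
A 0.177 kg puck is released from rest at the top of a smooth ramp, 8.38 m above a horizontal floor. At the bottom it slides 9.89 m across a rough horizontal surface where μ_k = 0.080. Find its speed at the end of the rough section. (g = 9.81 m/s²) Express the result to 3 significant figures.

v = 12.2 m/s

Energy at the top = energy at the end + work done against friction:
mgh = ½mv² + μ_k m g d
W_f = μ_k mg d = (0.080)(0.177)(9.81)(9.89) = 1.374 J
½mv² = mgh − W_f = 14.551 − 1.374 = 13.177 J
v = √(2 × 13.177/0.177) = 12.20 m/s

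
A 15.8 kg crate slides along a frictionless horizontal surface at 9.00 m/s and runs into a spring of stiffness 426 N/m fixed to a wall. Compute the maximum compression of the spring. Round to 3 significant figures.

x = 1.73 m

At max compression the crate is momentarily at rest: ½mv² = ½kx²
x = v√(m/k) = 9.00 × √(15.8/426) = 1.733 m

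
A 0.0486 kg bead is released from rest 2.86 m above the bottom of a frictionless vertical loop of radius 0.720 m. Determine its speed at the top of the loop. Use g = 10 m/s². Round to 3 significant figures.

Energy conservation: mgh = ½mv_top² + mg(2r)
v_top² = 2g(h − 2r) = 2(10)(2.86 − 1.440) = 28.40
v_top = 5.329 m/s

v = 5.33 m/s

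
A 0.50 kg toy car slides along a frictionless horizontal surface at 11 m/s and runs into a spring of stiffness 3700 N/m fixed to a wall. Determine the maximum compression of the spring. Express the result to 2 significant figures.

Conservation of energy between contact and max compression: ½mv² = ½kx²
x = v√(m/k) = 11 × √(0.50/3700) = 0.1279 m

x = 0.13 m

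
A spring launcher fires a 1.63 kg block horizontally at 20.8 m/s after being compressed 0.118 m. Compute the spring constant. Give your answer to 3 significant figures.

½kx² = ½mv²
k = mv²/x² = (1.63)(20.8)²/(0.118)² = 50647 N/m

k = 50600 N/m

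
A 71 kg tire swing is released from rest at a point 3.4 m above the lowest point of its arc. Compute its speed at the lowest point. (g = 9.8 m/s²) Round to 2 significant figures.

v = 8.2 m/s

Energy conservation between the two points: mgh = ½mv²
v = √(2gh) = √(2 × 9.8 × 3.4) = √66.640 = 8.163 m/s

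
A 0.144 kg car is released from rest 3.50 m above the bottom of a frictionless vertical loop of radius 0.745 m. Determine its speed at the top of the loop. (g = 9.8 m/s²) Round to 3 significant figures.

Energy conservation: mgh = ½mv_top² + mg(2r)
v_top² = 2g(h − 2r) = 2(9.8)(3.50 − 1.490) = 39.40
v_top = 6.277 m/s

v = 6.28 m/s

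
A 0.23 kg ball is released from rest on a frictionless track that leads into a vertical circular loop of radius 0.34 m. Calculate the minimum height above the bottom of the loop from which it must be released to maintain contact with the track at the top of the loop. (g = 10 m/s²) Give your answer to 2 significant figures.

h = 0.85 m

At the top, for minimum speed gravity alone supplies the centripetal force: mg = mv_top²/r ⇒ v_top² = gr = 3.400 m²/s²
Energy conservation from release height h to the top (height 2r): mgh = ½mv_top² + mg(2r)
h = v_top²/(2g) + 2r = r/2 + 2r = 5r/2 = 0.8500 m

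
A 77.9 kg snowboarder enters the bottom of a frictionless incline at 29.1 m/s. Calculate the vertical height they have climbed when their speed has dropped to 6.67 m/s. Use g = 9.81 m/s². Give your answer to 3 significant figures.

h = 40.9 m

Conservation of energy: ½mv₁² = ½mv₂² + mgh
h = (v₁² − v₂²)/(2g) = (29.1² − 6.67²)/(2 × 9.81) = 40.89 m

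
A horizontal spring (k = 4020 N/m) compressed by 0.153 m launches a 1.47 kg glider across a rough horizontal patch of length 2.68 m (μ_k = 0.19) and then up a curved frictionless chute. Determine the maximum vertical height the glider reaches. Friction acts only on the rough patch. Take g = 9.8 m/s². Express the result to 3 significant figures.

h = 2.76 m

Spring energy: E₀ = ½kx² = ½(4020)(0.153)² = 47.052 J
Friction: W_f = μ_k mg d = (0.19)(1.47)(9.8)(2.68) = 7.336 J
Energy at base of ramp: E = 47.052 − 7.336 = 39.717 J
At max height all remaining energy is PE: mgh = E ⇒ h = E/(mg) = 39.717/(1.47 × 9.8) = 2.757 m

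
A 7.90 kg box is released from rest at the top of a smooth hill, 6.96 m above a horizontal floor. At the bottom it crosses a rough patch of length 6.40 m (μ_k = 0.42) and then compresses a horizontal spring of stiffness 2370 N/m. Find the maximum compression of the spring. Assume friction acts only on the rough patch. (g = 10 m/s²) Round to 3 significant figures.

x = 0.534 m

Initial energy: E₁ = mgh = (7.90)(10)(6.96) = 549.84 J
Friction removes W_f = μ_k mg d = (0.42)(7.90)(10)(6.40) = 212.4 J
Energy reaching the spring: E = 549.84 − 212.4 = 337.49 J
At max compression ½kx² = E ⇒ x = √(2E/k) = √(2 × 337.49/2370) = 0.5337 m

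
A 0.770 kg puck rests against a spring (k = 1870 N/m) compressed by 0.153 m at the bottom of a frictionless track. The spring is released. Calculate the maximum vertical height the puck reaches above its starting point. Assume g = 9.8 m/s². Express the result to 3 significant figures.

h = 2.90 m

All spring PE becomes gravitational PE at the highest point: ½kx² = mgh
h = kx²/(2mg) = (1870)(0.153)²/(2 × 0.770 × 9.8) = 2.901 m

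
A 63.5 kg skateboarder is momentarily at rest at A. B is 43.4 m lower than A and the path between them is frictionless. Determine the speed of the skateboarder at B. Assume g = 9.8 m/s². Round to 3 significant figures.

v = 29.2 m/s

Mechanical energy is conserved (no friction): mgh = ½mv²
The mass cancels from both sides.
v = √(2gh) = √(2 × 9.8 × 43.4) = √850.64 = 29.17 m/s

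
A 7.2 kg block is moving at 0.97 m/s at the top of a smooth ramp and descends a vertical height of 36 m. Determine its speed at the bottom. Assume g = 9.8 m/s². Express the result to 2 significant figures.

By conservation of mechanical energy, ½mv₀² + mgh = ½mv²
v² = v₀² + 2gh = (0.97)² + 2(9.8)(36) = 706.54
v = √706.54 = 26.58 m/s

v = 27 m/s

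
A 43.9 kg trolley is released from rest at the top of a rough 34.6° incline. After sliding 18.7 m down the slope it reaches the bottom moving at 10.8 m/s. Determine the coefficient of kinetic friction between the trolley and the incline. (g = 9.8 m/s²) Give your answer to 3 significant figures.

μ_k = 0.303

Energy balance down the incline: mg L sinθ − ½mv² = μ_k (mg cosθ) L
mgL sinθ = 4568.4 J; ½mv² = 2560.2 J
W_f = 4568.4 − 2560.2 = 2008 J
μ_k = W_f/(mg cosθ · L) = 2008/(354.1 × 18.7) = 0.3032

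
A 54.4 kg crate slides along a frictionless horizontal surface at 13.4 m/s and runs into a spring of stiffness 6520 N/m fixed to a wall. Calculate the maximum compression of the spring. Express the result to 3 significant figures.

x = 1.22 m

At max compression the crate is momentarily at rest: ½mv² = ½kx²
x = v√(m/k) = 13.4 × √(54.4/6520) = 1.224 m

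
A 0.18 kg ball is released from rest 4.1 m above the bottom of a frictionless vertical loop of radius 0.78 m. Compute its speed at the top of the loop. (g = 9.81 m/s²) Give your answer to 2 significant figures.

Energy conservation: mgh = ½mv_top² + mg(2r)
v_top² = 2g(h − 2r) = 2(9.81)(4.1 − 1.560) = 49.83
v_top = 7.059 m/s

v = 7.1 m/s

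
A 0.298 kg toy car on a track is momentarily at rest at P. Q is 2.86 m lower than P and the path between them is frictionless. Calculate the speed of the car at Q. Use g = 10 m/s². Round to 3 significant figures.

By conservation of mechanical energy, mgh = ½mv²
v = √(2gh) = √(2 × 10 × 2.86) = √57.200 = 7.563 m/s

v = 7.56 m/s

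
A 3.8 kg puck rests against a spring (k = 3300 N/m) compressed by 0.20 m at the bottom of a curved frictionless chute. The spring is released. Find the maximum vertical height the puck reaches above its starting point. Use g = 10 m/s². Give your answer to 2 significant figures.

At maximum height the puck is at rest, so ½kx² = mgh
h = kx²/(2mg) = (3300)(0.20)²/(2 × 3.8 × 10) = 1.737 m

h = 1.7 m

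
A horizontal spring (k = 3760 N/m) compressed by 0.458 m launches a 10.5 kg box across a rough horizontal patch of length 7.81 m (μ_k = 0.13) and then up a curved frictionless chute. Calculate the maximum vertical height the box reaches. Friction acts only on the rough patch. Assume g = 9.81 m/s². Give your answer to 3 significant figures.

Spring energy: E₀ = ½kx² = ½(3760)(0.458)² = 394.36 J
Friction: W_f = μ_k mg d = (0.13)(10.5)(9.81)(7.81) = 104.6 J
Energy at base of ramp: E = 394.36 − 104.6 = 289.78 J
At max height all remaining energy is PE: mgh = E ⇒ h = E/(mg) = 289.78/(10.5 × 9.81) = 2.813 m

h = 2.81 m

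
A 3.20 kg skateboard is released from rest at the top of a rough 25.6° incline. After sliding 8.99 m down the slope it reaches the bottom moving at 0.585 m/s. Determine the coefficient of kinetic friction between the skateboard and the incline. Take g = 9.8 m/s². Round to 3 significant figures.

μ_k = 0.477

The energy dissipated by friction is the PE lost minus the KE gained:
mgL sinθ = 121.82 J; ½mv² = 0.54756 J
W_f = 121.82 − 0.54756 = 121.3 J
μ_k = W_f/(mg cosθ · L) = 121.3/(28.28 × 8.99) = 0.4770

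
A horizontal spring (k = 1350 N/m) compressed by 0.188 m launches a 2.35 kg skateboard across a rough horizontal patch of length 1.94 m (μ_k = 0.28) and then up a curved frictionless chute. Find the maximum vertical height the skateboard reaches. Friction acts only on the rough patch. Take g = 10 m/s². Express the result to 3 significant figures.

Spring energy: E₀ = ½kx² = ½(1350)(0.188)² = 23.857 J
Friction: W_f = μ_k mg d = (0.28)(2.35)(10)(1.94) = 12.77 J
Energy at base of ramp: E = 23.857 − 12.77 = 11.092 J
At max height all remaining energy is PE: mgh = E ⇒ h = E/(mg) = 11.092/(2.35 × 10) = 0.4720 m

h = 0.472 m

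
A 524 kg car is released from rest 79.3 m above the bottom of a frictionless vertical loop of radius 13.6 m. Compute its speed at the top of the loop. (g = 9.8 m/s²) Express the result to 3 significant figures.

v = 32.0 m/s

Energy conservation: mgh = ½mv_top² + mg(2r)
v_top² = 2g(h − 2r) = 2(9.8)(79.3 − 27.20) = 1021
v_top = 31.96 m/s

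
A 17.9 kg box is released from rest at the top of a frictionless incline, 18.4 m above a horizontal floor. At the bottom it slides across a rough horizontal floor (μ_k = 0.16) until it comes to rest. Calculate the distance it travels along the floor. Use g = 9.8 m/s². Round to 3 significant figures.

Energy bookkeeping (friction removes W_f = μ_k N d):
At rest all PE has been dissipated by friction: mgh = μ_k m g d
d = h/μ_k = 18.4/0.16 = 115.0 m

d = 115 m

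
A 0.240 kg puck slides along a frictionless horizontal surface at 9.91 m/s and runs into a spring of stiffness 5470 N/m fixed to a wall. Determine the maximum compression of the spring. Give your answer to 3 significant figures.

x = 0.0656 m

Conservation of energy between contact and max compression: ½mv² = ½kx²
x = v√(m/k) = 9.91 × √(0.240/5470) = 0.06564 m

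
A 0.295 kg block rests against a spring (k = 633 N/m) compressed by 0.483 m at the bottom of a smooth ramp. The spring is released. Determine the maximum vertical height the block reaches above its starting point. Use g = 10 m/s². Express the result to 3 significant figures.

Energy conservation from release to the highest point: ½kx² = mgh
h = kx²/(2mg) = (633)(0.483)²/(2 × 0.295 × 10) = 25.03 m

h = 25.0 m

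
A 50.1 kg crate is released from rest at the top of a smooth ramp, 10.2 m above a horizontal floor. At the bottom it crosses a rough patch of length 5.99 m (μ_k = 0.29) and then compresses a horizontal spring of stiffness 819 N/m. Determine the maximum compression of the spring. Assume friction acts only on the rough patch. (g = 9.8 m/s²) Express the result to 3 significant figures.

Initial energy: E₁ = mgh = (50.1)(9.8)(10.2) = 5008.0 J
Friction removes W_f = μ_k mg d = (0.29)(50.1)(9.8)(5.99) = 852.9 J
Energy reaching the spring: E = 5008.0 − 852.9 = 4155.1 J
At max compression ½kx² = E ⇒ x = √(2E/k) = √(2 × 4155.1/819) = 3.185 m

x = 3.19 m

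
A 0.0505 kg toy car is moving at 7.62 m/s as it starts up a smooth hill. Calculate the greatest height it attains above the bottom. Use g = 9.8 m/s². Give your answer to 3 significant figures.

Setting KE at the bottom equal to PE gained: ½mv² = mgh
h = v²/(2g) = 7.62²/(2 × 9.8) = 2.962 m

h = 2.96 m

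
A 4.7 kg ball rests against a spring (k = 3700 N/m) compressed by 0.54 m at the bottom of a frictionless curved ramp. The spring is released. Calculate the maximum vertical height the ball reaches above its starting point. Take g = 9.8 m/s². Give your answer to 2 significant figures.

At maximum height the ball is at rest, so ½kx² = mgh
h = kx²/(2mg) = (3700)(0.54)²/(2 × 4.7 × 9.8) = 11.71 m

h = 12 m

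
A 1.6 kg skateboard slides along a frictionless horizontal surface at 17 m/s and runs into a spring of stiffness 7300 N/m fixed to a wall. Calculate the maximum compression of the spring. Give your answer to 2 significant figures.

At max compression the skateboard is momentarily at rest: ½mv² = ½kx²
x = v√(m/k) = 17 × √(1.6/7300) = 0.2517 m

x = 0.25 m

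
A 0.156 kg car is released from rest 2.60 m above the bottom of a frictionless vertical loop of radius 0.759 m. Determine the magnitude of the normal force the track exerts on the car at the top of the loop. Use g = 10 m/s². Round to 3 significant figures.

Energy from release to top (height 2r): mgh = ½mv_top² + mg(2r)
v_top² = 2g(h − 2r) = 2(10)(2.60 − 1.518) = 21.640 m²/s²
At the top, both N and weight point toward the centre: N + mg = mv_top²/r
N = m(v_top²/r − g) = 0.156(21.640/0.759 − 10) = 2.888 N

N = 2.89 N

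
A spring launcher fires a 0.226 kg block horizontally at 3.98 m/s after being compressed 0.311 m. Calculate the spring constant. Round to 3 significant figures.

k = 37.0 N/m

½kx² = ½mv²
k = mv²/x² = (0.226)(3.98)²/(0.311)² = 37.01 N/m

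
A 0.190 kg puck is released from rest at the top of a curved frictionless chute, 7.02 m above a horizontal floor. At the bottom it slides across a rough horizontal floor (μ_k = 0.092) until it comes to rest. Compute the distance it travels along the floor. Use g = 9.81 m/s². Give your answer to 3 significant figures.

Applying the work–energy principle:
At rest all PE has been dissipated by friction: mgh = μ_k m g d
d = h/μ_k = 7.02/0.092 = 76.30 m

d = 76.3 m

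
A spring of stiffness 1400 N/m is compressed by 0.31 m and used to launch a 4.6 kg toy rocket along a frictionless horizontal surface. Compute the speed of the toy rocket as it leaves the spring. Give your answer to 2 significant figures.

Conservation of energy: ½kx² = ½mv²
v = x√(k/m) = 0.31 × √(1400/4.6) = 5.408 m/s

v = 5.4 m/s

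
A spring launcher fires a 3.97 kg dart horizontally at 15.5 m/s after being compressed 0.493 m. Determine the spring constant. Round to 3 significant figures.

k = 3920 N/m

Spring PE at full compression equals KE at release: ½kx² = ½mv²
k = mv²/x² = (3.97)(15.5)²/(0.493)² = 3924 N/m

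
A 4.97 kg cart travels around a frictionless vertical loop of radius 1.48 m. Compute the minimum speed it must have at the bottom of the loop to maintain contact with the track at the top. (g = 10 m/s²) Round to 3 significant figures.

At the top: mg = mv_top²/r ⇒ v_top² = gr = 14.80 m²/s²
Energy from bottom to top (height 2r): ½mv_bot² = ½mv_top² + mg(2r)
v_bot² = gr + 4gr = 5gr = 74.00
v_bot = √(5gr) = 8.602 m/s

v = 8.60 m/s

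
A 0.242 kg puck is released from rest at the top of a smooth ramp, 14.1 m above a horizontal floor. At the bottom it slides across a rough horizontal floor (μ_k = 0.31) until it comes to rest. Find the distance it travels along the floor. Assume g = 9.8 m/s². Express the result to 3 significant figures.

Energy bookkeeping (friction removes W_f = μ_k N d):
At rest all PE has been dissipated by friction: mgh = μ_k m g d
d = h/μ_k = 14.1/0.31 = 45.48 m

d = 45.5 m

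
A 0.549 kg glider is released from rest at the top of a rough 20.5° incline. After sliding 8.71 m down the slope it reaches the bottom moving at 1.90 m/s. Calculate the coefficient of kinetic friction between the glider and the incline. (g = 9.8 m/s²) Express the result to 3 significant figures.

The energy dissipated by friction is the PE lost minus the KE gained:
mgL sinθ = 16.411 J; ½mv² = 0.99095 J
W_f = 16.411 − 0.99095 = 15.42 J
μ_k = W_f/(mg cosθ · L) = 15.42/(5.039 × 8.71) = 0.3513

μ_k = 0.351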